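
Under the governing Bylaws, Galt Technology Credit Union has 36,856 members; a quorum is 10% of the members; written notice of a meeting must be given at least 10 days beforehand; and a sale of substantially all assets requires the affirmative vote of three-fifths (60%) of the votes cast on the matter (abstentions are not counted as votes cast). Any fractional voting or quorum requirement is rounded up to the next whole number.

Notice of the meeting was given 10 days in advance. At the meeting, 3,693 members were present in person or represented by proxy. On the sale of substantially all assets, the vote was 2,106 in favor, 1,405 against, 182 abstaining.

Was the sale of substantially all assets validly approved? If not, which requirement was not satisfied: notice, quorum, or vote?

Invalid — vote requirement not satisfied.

Notice: 10 days given; 10 required. Satisfied.
Quorum: 10% of 36,856 = 3,685.60, rounded up to 3,686; 3,693 present. Satisfied.
Vote: requires three-fifths of the votes cast (3,693 − 182 abstaining = 3,511); 3/5 of 3511 = 2106.60, rounded up to 2107, so 2,107 needed; 2,106 in favor. Not satisfied.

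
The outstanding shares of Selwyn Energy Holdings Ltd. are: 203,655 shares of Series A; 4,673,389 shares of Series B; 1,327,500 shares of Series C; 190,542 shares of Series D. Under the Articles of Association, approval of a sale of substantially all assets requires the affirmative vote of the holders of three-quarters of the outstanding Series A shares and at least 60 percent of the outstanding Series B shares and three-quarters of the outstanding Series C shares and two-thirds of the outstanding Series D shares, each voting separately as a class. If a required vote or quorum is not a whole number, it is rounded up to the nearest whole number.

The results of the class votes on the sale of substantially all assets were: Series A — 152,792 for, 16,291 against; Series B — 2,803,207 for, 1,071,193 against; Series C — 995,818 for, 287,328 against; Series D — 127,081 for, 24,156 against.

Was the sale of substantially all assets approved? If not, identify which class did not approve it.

Not approved — the Series B shares did not give the required vote.

Series A: 3/4 of 203655 = 152741.25, rounded up to 152742; 152,742 required, 152,792 in favor — approved.
Series B: 3/5 of 4673389 = 2804033.40, rounded up to 2804034; 2,804,034 required, 2,803,207 in favor — not approved.
Series C: 3/4 of 1327500 = 995625; 995,625 required, 995,818 in favor — approved.
Series D: 2/3 of 190542 = 127028; 127,028 required, 127,081 in favor — approved.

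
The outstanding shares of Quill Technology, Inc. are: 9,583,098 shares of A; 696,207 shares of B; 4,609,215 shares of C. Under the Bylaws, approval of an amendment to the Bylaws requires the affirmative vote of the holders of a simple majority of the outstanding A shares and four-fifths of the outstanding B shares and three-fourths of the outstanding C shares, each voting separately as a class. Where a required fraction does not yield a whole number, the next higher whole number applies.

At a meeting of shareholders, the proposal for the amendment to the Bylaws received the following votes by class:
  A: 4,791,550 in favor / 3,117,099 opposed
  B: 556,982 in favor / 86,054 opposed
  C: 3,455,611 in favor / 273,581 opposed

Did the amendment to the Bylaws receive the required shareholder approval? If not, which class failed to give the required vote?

Not approved — the C shares did not give the required vote.

A: a majority of 9583098 is 4791550; 4,791,550 required, 4,791,550 in favor — approved.
B: 4/5 of 696207 = 556965.60, rounded up to 556966; 556,966 required, 556,982 in favor — approved.
C: 3/4 of 4609215 = 3456911.25, rounded up to 3456912; 3,456,912 required, 3,455,611 in favor — not approved.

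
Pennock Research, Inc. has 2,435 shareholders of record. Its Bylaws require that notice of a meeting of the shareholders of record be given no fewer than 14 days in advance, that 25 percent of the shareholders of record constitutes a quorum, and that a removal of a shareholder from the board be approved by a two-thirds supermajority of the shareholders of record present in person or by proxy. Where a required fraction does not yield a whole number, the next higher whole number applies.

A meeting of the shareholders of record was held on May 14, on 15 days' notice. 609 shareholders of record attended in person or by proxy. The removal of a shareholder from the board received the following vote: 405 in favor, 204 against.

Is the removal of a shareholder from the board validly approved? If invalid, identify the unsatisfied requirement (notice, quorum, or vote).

Invalid — vote requirement not satisfied.

Notice: 15 days given; 14 required. Satisfied.
Quorum: 25% of 2,435 = 608.75, rounded up to 609; 609 present. Satisfied.
Vote: requires two-thirds of those present (609); 2/3 of 609 = 406, so 406 needed; 405 in favor. Not satisfied.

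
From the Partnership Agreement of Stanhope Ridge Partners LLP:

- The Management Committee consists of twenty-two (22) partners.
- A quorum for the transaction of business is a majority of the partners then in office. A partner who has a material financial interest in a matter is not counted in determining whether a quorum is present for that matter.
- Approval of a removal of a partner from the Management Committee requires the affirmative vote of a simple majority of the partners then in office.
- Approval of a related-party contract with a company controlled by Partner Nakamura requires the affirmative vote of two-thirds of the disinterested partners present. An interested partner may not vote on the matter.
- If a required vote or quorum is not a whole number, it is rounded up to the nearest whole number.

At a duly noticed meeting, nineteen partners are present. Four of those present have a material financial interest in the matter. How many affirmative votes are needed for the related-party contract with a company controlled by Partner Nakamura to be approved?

The related-party contract with a company controlled by Partner Nakamura requires two-thirds of the disinterested partners present (19 − 4 = 15).
2/3 of 15 = 10.

10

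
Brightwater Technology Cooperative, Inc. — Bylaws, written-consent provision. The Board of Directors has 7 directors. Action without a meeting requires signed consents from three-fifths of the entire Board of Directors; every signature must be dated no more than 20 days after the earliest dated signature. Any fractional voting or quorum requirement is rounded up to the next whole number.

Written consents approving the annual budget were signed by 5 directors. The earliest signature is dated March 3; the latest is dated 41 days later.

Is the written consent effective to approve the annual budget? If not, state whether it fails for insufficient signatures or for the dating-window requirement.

Signatures required: three-fifths of 7 — 3/5 of 7 = 4.20, rounded up to 5, so 5 needed; 5 signed. Sufficient.
Dating window: the latest signature is 41 days after the earliest; the limit is 20 days. Outside the window.

Not effective — dating-window requirement not satisfied.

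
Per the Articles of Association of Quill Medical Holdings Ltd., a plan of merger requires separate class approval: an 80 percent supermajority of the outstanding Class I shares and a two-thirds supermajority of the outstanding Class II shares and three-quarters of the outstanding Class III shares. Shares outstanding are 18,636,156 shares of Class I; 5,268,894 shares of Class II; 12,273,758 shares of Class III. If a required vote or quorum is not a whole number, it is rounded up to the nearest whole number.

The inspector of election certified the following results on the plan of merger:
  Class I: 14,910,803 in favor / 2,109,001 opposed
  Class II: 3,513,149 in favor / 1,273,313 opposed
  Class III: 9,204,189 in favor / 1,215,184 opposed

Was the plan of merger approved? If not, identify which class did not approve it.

Not approved — the Class III shares did not give the required vote.

Class I: 4/5 of 18636156 = 14908924.80, rounded up to 14908925; 14,908,925 required, 14,910,803 in favor — approved.
Class II: 2/3 of 5268894 = 3512596; 3,512,596 required, 3,513,149 in favor — approved.
Class III: 3/4 of 12273758 = 9205318.50, rounded up to 9205319; 9,205,319 required, 9,204,189 in favor — not approved.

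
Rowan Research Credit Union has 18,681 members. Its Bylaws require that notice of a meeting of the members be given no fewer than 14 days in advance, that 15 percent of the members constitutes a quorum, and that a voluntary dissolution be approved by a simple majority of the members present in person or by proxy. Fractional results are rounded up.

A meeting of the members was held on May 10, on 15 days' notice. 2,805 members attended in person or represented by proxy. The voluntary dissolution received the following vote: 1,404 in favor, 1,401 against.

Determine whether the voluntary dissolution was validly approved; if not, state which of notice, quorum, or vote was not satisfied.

Notice: 15 days given; 14 required. Satisfied.
Quorum: 15% of 18,681 = 2,802.15, rounded up to 2,803; 2,805 present. Satisfied.
Vote: requires a majority of those present (2,805); a majority of 2805 is 1403, so 1,403 needed; 1,404 in favor. Satisfied.

Valid — all requirements satisfied.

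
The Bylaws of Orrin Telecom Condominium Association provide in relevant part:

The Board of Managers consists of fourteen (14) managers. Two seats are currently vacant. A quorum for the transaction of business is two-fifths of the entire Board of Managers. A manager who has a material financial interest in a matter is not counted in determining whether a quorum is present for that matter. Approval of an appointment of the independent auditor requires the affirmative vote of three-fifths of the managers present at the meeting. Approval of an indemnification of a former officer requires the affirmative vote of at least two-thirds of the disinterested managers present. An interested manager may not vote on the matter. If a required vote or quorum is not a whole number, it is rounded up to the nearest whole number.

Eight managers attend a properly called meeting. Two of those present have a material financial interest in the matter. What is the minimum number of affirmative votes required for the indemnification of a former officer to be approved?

The indemnification of a former officer requires two-thirds of the disinterested managers present (8 − 2 = 6).
2/3 of 6 = 4.

4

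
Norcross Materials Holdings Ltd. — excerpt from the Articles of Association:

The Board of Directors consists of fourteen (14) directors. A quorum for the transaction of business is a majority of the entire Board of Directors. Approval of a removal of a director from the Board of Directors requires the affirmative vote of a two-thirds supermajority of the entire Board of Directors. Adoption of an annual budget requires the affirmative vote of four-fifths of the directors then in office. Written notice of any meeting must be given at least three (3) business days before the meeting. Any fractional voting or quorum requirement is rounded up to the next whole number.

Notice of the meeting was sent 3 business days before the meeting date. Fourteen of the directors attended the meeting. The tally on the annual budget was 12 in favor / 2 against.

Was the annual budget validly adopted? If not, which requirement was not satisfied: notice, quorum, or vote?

Valid — all requirements satisfied.

Notice: 3 business days given; 3 required (3 ≥ 3). Satisfied.
Quorum: 14 present; quorum is 8. Satisfied.
Vote: the annual budget requires four-fifths of the directors then in office (14). 4/5 of 14 = 11.20, rounded up to 12, so 12 affirmative votes are needed; 12 voted in favor. Satisfied.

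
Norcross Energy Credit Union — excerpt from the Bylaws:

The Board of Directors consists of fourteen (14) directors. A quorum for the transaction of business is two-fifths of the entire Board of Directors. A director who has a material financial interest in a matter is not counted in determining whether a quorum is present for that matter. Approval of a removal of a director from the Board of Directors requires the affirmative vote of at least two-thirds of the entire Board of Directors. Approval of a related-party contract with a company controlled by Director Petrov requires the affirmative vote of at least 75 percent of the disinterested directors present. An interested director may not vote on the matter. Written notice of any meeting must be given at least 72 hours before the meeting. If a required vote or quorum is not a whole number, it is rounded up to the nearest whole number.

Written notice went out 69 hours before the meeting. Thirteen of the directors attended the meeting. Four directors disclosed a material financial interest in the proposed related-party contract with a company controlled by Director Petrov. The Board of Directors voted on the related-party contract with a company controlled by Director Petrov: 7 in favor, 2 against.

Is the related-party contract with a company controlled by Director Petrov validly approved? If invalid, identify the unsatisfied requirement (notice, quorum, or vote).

Invalid — notice requirement not satisfied.

Notice: 69 hours given; 72 required (69 < 72). Not satisfied.
Quorum: 13 present, but the 4 interested directors do not count, leaving 9. Quorum is 6. Satisfied.
Vote: the related-party contract with a company controlled by Director Petrov requires three-fourths of the disinterested directors present (13 − 4 = 9). 3/4 of 9 = 6.75, rounded up to 7, so 7 affirmative votes are needed; 7 voted in favor. Satisfied.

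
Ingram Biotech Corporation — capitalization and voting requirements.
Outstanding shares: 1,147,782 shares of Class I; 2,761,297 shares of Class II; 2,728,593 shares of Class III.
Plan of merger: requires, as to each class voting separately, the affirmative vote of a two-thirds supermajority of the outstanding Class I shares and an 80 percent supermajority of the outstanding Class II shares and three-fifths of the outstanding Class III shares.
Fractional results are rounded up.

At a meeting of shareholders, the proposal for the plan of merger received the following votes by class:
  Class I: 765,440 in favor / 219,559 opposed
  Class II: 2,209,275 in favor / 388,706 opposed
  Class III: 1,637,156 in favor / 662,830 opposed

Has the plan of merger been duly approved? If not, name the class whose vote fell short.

Approved — every class gave the required vote.

Class I: 2/3 of 1147782 = 765188; 765,188 required, 765,440 in favor — approved.
Class II: 4/5 of 2761297 = 2209037.60, rounded up to 2209038; 2,209,038 required, 2,209,275 in favor — approved.
Class III: 3/5 of 2728593 = 1637155.80, rounded up to 1637156; 1,637,156 required, 1,637,156 in favor — approved.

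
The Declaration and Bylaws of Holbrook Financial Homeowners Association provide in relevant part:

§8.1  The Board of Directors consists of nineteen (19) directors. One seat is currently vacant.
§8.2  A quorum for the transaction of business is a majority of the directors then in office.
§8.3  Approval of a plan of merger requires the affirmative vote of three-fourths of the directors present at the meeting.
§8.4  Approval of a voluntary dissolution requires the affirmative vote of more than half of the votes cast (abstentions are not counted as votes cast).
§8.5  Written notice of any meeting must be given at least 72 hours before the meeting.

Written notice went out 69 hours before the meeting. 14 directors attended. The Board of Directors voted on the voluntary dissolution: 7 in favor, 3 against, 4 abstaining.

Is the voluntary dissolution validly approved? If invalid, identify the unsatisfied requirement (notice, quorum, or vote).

Invalid — notice requirement not satisfied.

Notice: 69 hours given; 72 required (69 < 72). Not satisfied.
Quorum: 14 present; quorum is 10. Satisfied.
Vote: the voluntary dissolution requires a majority of the votes cast (14 present − 4 abstaining = 10). A majority of 10 is 6, so 6 affirmative votes are needed; 7 voted in favor. Satisfied.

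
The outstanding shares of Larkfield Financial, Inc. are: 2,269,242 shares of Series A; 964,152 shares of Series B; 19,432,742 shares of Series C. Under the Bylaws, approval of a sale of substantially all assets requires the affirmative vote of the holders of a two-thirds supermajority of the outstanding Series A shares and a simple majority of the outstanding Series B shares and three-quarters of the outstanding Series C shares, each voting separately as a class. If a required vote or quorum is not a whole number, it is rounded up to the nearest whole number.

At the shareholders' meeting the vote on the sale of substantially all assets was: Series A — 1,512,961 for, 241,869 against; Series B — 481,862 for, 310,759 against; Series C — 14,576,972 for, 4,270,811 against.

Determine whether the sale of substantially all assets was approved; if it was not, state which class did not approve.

Series A: 2/3 of 2269242 = 1512828; 1,512,828 required, 1,512,961 in favor — approved.
Series B: a majority of 964152 is 482077; 482,077 required, 481,862 in favor — not approved.
Series C: 3/4 of 19432742 = 14574556.50, rounded up to 14574557; 14,574,557 required, 14,576,972 in favor — approved.

Not approved — the Series B shares did not give the required vote.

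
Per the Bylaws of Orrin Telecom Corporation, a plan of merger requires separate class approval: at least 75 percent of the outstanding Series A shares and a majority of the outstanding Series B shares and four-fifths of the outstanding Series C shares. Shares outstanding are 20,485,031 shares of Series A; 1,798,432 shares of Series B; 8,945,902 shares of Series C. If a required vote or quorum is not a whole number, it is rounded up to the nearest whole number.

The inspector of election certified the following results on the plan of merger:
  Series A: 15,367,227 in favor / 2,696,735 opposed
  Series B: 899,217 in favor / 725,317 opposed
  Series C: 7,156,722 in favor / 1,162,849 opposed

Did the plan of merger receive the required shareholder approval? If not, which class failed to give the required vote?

Series A: 3/4 of 20485031 = 15363773.25, rounded up to 15363774; 15,363,774 required, 15,367,227 in favor — approved.
Series B: a majority of 1798432 is 899217; 899,217 required, 899,217 in favor — approved.
Series C: 4/5 of 8945902 = 7156721.60, rounded up to 7156722; 7,156,722 required, 7,156,722 in favor — approved.

Approved — every class gave the required vote.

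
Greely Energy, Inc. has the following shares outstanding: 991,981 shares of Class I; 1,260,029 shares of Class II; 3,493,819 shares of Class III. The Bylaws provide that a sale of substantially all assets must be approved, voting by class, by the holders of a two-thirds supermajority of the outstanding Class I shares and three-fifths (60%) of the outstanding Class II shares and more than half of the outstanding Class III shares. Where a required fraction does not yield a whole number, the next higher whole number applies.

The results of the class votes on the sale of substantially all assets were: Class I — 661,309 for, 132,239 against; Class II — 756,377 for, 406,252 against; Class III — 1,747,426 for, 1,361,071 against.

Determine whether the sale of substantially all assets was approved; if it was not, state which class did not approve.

Not approved — the Class I shares did not give the required vote.

Class I: 2/3 of 991981 = 661320.67, rounded up to 661321; 661,321 required, 661,309 in favor — not approved.
Class II: 3/5 of 1260029 = 756017.40, rounded up to 756018; 756,018 required, 756,377 in favor — approved.
Class III: a majority of 3493819 is 1746910; 1,746,910 required, 1,747,426 in favor — approved.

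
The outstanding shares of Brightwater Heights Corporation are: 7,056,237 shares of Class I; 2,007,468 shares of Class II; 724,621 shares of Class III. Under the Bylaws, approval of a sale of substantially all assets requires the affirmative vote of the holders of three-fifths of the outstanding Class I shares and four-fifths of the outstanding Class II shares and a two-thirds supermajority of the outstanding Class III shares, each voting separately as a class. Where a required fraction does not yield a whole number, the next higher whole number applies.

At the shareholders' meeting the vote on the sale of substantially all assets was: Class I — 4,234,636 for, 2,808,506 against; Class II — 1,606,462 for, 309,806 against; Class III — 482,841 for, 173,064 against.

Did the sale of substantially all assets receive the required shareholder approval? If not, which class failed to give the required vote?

Not approved — the Class III shares did not give the required vote.

Class I: 3/5 of 7056237 = 4233742.20, rounded up to 4233743; 4,233,743 required, 4,234,636 in favor — approved.
Class II: 4/5 of 2007468 = 1605974.40, rounded up to 1605975; 1,605,975 required, 1,606,462 in favor — approved.
Class III: 2/3 of 724621 = 483080.67, rounded up to 483081; 483,081 required, 482,841 in favor — not approved.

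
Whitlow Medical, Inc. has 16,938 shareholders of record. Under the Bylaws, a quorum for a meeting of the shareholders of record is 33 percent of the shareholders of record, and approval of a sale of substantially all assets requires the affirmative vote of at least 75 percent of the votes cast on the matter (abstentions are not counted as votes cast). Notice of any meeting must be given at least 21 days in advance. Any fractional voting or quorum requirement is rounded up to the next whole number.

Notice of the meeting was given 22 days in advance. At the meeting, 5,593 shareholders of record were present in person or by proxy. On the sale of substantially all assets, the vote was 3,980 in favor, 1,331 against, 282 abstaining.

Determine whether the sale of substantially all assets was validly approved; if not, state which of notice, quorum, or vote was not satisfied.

Invalid — vote requirement not satisfied.

Notice: 22 days given; 21 required. Satisfied.
Quorum: 33% of 16,938 = 5,589.54, rounded up to 5,590; 5,593 present. Satisfied.
Vote: requires three-fourths of the votes cast (5,593 − 282 abstaining = 5,311); 3/4 of 5311 = 3983.25, rounded up to 3984, so 3,984 needed; 3,980 in favor. Not satisfied.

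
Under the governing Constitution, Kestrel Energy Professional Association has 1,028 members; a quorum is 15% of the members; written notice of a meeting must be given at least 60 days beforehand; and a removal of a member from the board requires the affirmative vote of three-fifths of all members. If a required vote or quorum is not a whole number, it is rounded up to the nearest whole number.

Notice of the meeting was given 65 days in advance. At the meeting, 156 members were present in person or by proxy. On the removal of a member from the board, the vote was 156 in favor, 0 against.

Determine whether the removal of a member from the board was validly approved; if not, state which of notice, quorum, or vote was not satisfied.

Notice: 65 days given; 60 required. Satisfied.
Quorum: 15% of 1,028 = 154.20, rounded up to 155; 156 present. Satisfied.
Vote: requires three-fifths of all members (1,028); 3/5 of 1028 = 616.80, rounded up to 617, so 617 needed; 156 in favor. Not satisfied.

Invalid — vote requirement not satisfied.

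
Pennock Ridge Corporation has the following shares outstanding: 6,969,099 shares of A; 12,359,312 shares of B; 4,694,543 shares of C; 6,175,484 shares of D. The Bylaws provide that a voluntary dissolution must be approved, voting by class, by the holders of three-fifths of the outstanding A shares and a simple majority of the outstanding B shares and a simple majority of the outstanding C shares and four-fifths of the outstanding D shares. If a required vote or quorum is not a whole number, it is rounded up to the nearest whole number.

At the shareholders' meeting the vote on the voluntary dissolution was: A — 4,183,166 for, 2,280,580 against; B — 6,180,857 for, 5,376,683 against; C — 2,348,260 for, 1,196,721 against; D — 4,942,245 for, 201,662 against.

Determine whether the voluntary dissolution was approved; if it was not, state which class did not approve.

A: 3/5 of 6969099 = 4181459.40, rounded up to 4181460; 4,181,460 required, 4,183,166 in favor — approved.
B: a majority of 12359312 is 6179657; 6,179,657 required, 6,180,857 in favor — approved.
C: a majority of 4694543 is 2347272; 2,347,272 required, 2,348,260 in favor — approved.
D: 4/5 of 6175484 = 4940387.20, rounded up to 4940388; 4,940,388 required, 4,942,245 in favor — approved.

Approved — every class gave the required vote.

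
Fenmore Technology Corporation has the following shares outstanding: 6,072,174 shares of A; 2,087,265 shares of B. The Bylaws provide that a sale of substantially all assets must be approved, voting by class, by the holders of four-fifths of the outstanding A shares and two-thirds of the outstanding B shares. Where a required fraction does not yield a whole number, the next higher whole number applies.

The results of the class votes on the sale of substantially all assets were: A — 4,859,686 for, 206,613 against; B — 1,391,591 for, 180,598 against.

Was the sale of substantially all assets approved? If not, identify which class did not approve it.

A: 4/5 of 6072174 = 4857739.20, rounded up to 4857740; 4,857,740 required, 4,859,686 in favor — approved.
B: 2/3 of 2087265 = 1391510; 1,391,510 required, 1,391,591 in favor — approved.

Approved — every class gave the required vote.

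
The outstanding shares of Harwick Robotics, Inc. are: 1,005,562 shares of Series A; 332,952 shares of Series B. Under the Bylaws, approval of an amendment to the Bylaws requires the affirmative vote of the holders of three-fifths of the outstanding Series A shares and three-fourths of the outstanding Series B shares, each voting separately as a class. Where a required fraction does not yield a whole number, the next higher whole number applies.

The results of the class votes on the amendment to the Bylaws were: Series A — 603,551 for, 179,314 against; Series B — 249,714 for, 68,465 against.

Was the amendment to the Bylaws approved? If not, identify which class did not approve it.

Series A: 3/5 of 1005562 = 603337.20, rounded up to 603338; 603,338 required, 603,551 in favor — approved.
Series B: 3/4 of 332952 = 249714; 249,714 required, 249,714 in favor — approved.

Approved — every class gave the required vote.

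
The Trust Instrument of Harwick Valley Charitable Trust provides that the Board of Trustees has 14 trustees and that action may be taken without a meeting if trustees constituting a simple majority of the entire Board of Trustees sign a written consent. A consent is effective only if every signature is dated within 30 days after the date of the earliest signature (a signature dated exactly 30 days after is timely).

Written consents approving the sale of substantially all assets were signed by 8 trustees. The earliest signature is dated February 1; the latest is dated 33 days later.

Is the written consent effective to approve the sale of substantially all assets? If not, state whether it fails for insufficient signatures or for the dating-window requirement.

Not effective — dating-window requirement not satisfied.

Signatures required: a simple majority of 14 — a majority of 14 is 8, so 8 needed; 8 signed. Sufficient.
Dating window: the latest signature is 33 days after the earliest; the limit is 30 days. Outside the window.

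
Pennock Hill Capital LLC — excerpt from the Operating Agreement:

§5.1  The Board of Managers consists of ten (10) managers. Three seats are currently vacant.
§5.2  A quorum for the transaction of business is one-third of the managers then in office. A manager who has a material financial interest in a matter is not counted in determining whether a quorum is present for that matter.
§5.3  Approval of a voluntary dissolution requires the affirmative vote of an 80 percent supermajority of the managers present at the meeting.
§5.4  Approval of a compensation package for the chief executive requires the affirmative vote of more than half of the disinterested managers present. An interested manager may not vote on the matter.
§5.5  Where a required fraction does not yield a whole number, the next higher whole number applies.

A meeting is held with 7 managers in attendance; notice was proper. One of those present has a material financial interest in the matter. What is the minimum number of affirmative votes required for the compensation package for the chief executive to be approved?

4

The compensation package for the chief executive requires a majority of the disinterested managers present (7 − 1 = 6).
A majority of 6 is 4.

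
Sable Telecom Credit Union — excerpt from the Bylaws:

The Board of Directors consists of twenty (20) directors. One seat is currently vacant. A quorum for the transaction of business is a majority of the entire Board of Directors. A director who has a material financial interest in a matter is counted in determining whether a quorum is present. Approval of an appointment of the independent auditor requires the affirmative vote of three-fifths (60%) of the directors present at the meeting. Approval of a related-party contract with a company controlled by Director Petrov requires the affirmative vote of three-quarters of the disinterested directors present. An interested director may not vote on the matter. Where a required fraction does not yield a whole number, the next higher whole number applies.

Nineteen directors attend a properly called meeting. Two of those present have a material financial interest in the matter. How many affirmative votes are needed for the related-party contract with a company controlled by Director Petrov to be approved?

The related-party contract with a company controlled by Director Petrov requires three-fourths of the disinterested directors present (19 − 2 = 17).
3/4 of 17 = 12.75, rounded up to 13.

13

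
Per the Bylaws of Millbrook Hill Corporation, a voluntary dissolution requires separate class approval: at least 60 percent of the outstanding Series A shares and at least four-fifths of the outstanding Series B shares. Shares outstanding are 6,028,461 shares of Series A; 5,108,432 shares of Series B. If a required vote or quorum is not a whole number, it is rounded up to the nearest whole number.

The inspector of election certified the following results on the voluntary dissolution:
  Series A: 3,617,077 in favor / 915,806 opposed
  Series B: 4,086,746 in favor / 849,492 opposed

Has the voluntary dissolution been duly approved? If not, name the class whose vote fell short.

Approved — every class gave the required vote.

Series A: 3/5 of 6028461 = 3617076.60, rounded up to 3617077; 3,617,077 required, 3,617,077 in favor — approved.
Series B: 4/5 of 5108432 = 4086745.60, rounded up to 4086746; 4,086,746 required, 4,086,746 in favor — approved.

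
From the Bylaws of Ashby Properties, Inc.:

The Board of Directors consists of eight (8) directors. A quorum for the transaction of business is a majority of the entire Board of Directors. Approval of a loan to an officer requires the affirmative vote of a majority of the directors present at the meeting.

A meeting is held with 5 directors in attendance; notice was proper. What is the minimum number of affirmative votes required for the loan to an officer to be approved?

3

The loan to an officer requires a majority of the directors present (5).
A majority of 5 is 3.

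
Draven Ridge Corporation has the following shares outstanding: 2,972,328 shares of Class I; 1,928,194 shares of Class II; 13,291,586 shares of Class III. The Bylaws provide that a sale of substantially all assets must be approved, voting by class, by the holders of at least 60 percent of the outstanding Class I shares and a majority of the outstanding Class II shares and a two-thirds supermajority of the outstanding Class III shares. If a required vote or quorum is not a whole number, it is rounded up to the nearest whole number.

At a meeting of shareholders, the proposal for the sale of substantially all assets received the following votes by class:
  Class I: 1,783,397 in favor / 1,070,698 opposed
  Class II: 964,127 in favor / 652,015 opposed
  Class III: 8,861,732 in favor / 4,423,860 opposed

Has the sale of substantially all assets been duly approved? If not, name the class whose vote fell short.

Approved — every class gave the required vote.

Class I: 3/5 of 2972328 = 1783396.80, rounded up to 1783397; 1,783,397 required, 1,783,397 in favor — approved.
Class II: a majority of 1928194 is 964098; 964,098 required, 964,127 in favor — approved.
Class III: 2/3 of 13291586 = 8861057.33, rounded up to 8861058; 8,861,058 required, 8,861,732 in favor — approved.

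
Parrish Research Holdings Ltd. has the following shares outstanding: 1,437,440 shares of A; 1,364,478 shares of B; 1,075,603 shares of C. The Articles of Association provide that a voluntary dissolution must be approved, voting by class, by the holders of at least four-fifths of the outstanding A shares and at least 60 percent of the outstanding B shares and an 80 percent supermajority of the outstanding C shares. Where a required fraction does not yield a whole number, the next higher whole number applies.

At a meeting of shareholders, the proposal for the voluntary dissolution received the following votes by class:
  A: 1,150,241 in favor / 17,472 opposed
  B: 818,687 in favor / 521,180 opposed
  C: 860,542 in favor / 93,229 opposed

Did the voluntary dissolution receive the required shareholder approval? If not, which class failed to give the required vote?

Approved — every class gave the required vote.

A: 4/5 of 1437440 = 1149952; 1,149,952 required, 1,150,241 in favor — approved.
B: 3/5 of 1364478 = 818686.80, rounded up to 818687; 818,687 required, 818,687 in favor — approved.
C: 4/5 of 1075603 = 860482.40, rounded up to 860483; 860,483 required, 860,542 in favor — approved.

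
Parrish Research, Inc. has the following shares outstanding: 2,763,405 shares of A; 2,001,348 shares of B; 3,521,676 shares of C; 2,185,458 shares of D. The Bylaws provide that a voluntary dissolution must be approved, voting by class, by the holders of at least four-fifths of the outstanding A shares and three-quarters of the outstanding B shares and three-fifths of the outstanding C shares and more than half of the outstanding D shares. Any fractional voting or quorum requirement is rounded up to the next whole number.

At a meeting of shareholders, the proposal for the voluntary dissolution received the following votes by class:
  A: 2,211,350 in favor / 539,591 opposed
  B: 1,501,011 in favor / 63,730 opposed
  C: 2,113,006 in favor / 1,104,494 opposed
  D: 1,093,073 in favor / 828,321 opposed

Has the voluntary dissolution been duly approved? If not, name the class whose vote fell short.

A: 4/5 of 2763405 = 2210724; 2,210,724 required, 2,211,350 in favor — approved.
B: 3/4 of 2001348 = 1501011; 1,501,011 required, 1,501,011 in favor — approved.
C: 3/5 of 3521676 = 2113005.60, rounded up to 2113006; 2,113,006 required, 2,113,006 in favor — approved.
D: a majority of 2185458 is 1092730; 1,092,730 required, 1,093,073 in favor — approved.

Approved — every class gave the required vote.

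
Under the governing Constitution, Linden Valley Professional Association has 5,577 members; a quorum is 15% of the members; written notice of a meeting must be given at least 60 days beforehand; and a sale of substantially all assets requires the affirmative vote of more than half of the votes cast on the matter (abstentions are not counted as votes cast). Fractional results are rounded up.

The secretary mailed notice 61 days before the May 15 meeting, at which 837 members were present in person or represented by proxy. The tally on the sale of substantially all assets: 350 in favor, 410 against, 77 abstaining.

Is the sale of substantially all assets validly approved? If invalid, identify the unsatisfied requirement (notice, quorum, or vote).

Invalid — vote requirement not satisfied.

Notice: 61 days given; 60 required. Satisfied.
Quorum: 15% of 5,577 = 836.55, rounded up to 837; 837 present. Satisfied.
Vote: requires a majority of the votes cast (837 − 77 abstaining = 760); a majority of 760 is 381, so 381 needed; 350 in favor. Not satisfied.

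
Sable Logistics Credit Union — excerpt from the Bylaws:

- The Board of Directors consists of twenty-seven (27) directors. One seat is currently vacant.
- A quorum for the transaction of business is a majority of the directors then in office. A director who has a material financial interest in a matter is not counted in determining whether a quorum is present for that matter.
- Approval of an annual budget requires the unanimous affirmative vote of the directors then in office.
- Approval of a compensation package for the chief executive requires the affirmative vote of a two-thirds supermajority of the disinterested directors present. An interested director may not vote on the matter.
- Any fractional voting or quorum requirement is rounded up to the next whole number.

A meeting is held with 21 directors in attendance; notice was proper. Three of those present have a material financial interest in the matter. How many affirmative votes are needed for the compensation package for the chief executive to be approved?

The compensation package for the chief executive requires two-thirds of the disinterested directors present (21 − 3 = 18).
2/3 of 18 = 12.

12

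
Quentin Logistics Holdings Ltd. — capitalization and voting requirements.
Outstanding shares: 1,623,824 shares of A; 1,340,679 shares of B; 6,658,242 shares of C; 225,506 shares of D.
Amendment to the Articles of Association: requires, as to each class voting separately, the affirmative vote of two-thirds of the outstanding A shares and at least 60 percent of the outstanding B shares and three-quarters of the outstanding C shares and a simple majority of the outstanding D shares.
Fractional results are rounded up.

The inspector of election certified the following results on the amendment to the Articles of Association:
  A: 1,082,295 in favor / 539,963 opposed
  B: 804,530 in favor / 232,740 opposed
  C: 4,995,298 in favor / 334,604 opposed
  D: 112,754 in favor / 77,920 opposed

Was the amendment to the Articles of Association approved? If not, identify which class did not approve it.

Not approved — the A shares did not give the required vote.

A: 2/3 of 1623824 = 1082549.33, rounded up to 1082550; 1,082,550 required, 1,082,295 in favor — not approved.
B: 3/5 of 1340679 = 804407.40, rounded up to 804408; 804,408 required, 804,530 in favor — approved.
C: 3/4 of 6658242 = 4993681.50, rounded up to 4993682; 4,993,682 required, 4,995,298 in favor — approved.
D: a majority of 225506 is 112754; 112,754 required, 112,754 in favor — approved.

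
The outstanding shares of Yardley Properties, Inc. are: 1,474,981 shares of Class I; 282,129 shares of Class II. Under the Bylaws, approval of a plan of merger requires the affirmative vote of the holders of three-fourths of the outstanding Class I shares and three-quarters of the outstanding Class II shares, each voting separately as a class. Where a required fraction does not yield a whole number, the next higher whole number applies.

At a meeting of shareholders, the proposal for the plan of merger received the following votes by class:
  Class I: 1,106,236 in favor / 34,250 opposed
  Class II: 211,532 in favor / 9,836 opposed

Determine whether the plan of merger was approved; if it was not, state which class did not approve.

Class I: 3/4 of 1474981 = 1106235.75, rounded up to 1106236; 1,106,236 required, 1,106,236 in favor — approved.
Class II: 3/4 of 282129 = 211596.75, rounded up to 211597; 211,597 required, 211,532 in favor — not approved.

Not approved — the Class II shares did not give the required vote.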